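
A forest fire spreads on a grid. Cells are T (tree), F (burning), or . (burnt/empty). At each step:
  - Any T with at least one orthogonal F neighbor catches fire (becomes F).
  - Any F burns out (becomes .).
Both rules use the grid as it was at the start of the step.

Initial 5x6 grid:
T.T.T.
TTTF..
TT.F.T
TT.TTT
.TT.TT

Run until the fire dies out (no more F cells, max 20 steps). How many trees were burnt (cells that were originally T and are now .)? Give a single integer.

Answer: 17

Derivation:
Step 1: +2 fires, +2 burnt (F count now 2)
Step 2: +3 fires, +2 burnt (F count now 3)
Step 3: +4 fires, +3 burnt (F count now 4)
Step 4: +5 fires, +4 burnt (F count now 5)
Step 5: +2 fires, +5 burnt (F count now 2)
Step 6: +1 fires, +2 burnt (F count now 1)
Step 7: +0 fires, +1 burnt (F count now 0)
Fire out after step 7
Initially T: 18, now '.': 29
Total burnt (originally-T cells now '.'): 17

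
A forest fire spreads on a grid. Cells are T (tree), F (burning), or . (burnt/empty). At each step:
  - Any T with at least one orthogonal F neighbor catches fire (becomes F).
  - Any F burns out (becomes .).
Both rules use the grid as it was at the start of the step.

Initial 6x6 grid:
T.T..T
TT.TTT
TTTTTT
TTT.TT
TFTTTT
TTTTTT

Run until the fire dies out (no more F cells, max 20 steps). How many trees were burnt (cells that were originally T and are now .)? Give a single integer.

Answer: 29

Derivation:
Step 1: +4 fires, +1 burnt (F count now 4)
Step 2: +6 fires, +4 burnt (F count now 6)
Step 3: +5 fires, +6 burnt (F count now 5)
Step 4: +5 fires, +5 burnt (F count now 5)
Step 5: +5 fires, +5 burnt (F count now 5)
Step 6: +2 fires, +5 burnt (F count now 2)
Step 7: +1 fires, +2 burnt (F count now 1)
Step 8: +1 fires, +1 burnt (F count now 1)
Step 9: +0 fires, +1 burnt (F count now 0)
Fire out after step 9
Initially T: 30, now '.': 35
Total burnt (originally-T cells now '.'): 29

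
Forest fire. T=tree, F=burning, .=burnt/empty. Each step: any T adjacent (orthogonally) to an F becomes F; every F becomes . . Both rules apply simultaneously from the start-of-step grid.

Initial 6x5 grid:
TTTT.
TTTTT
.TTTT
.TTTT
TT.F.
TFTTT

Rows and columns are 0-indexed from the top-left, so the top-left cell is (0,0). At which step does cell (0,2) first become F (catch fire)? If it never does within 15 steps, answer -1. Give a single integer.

Step 1: cell (0,2)='T' (+5 fires, +2 burnt)
Step 2: cell (0,2)='T' (+6 fires, +5 burnt)
Step 3: cell (0,2)='T' (+4 fires, +6 burnt)
Step 4: cell (0,2)='T' (+4 fires, +4 burnt)
Step 5: cell (0,2)='F' (+3 fires, +4 burnt)
  -> target ignites at step 5
Step 6: cell (0,2)='.' (+1 fires, +3 burnt)
Step 7: cell (0,2)='.' (+0 fires, +1 burnt)
  fire out at step 7

5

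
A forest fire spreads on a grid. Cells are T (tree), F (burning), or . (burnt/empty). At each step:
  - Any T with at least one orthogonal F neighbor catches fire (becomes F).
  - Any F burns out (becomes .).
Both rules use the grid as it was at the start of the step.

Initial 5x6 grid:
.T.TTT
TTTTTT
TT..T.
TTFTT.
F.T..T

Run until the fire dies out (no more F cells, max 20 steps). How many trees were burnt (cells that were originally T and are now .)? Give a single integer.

Step 1: +4 fires, +2 burnt (F count now 4)
Step 2: +3 fires, +4 burnt (F count now 3)
Step 3: +3 fires, +3 burnt (F count now 3)
Step 4: +3 fires, +3 burnt (F count now 3)
Step 5: +3 fires, +3 burnt (F count now 3)
Step 6: +2 fires, +3 burnt (F count now 2)
Step 7: +0 fires, +2 burnt (F count now 0)
Fire out after step 7
Initially T: 19, now '.': 29
Total burnt (originally-T cells now '.'): 18

Answer: 18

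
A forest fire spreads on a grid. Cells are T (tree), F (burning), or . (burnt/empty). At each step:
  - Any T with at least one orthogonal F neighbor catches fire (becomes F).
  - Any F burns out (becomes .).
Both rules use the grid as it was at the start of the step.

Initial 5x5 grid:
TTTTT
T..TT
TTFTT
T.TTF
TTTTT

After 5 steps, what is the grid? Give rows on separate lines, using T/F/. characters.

Step 1: 6 trees catch fire, 2 burn out
  TTTTT
  T..TT
  TF.FF
  T.FF.
  TTTTF
Step 2: 5 trees catch fire, 6 burn out
  TTTTT
  T..FF
  F....
  T....
  TTFF.
Step 3: 5 trees catch fire, 5 burn out
  TTTFF
  F....
  .....
  F....
  TF...
Step 4: 3 trees catch fire, 5 burn out
  FTF..
  .....
  .....
  .....
  F....
Step 5: 1 trees catch fire, 3 burn out
  .F...
  .....
  .....
  .....
  .....

.F...
.....
.....
.....
.....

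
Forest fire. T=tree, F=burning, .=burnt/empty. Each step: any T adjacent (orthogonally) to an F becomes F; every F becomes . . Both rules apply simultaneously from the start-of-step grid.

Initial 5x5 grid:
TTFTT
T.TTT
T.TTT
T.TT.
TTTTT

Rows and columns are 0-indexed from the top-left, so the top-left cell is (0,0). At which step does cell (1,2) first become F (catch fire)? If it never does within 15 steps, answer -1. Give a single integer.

Step 1: cell (1,2)='F' (+3 fires, +1 burnt)
  -> target ignites at step 1
Step 2: cell (1,2)='.' (+4 fires, +3 burnt)
Step 3: cell (1,2)='.' (+4 fires, +4 burnt)
Step 4: cell (1,2)='.' (+4 fires, +4 burnt)
Step 5: cell (1,2)='.' (+3 fires, +4 burnt)
Step 6: cell (1,2)='.' (+2 fires, +3 burnt)
Step 7: cell (1,2)='.' (+0 fires, +2 burnt)
  fire out at step 7

1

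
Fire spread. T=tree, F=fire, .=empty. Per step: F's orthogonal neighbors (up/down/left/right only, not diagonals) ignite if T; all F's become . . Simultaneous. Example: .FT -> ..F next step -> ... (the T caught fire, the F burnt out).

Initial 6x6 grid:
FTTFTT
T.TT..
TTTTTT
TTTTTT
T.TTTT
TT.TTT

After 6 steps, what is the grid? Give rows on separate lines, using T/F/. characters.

Step 1: 5 trees catch fire, 2 burn out
  .FF.FT
  F.TF..
  TTTTTT
  TTTTTT
  T.TTTT
  TT.TTT
Step 2: 4 trees catch fire, 5 burn out
  .....F
  ..F...
  FTTFTT
  TTTTTT
  T.TTTT
  TT.TTT
Step 3: 5 trees catch fire, 4 burn out
  ......
  ......
  .FF.FT
  FTTFTT
  T.TTTT
  TT.TTT
Step 4: 6 trees catch fire, 5 burn out
  ......
  ......
  .....F
  .FF.FT
  F.TFTT
  TT.TTT
Step 5: 5 trees catch fire, 6 burn out
  ......
  ......
  ......
  .....F
  ..F.FT
  FT.FTT
Step 6: 3 trees catch fire, 5 burn out
  ......
  ......
  ......
  ......
  .....F
  .F..FT

......
......
......
......
.....F
.F..FT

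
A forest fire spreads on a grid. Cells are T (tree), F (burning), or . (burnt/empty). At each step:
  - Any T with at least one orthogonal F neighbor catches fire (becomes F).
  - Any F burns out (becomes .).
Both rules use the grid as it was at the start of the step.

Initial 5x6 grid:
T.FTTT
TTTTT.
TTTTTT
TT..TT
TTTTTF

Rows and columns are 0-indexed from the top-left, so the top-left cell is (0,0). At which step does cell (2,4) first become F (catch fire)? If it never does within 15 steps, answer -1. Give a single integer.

Step 1: cell (2,4)='T' (+4 fires, +2 burnt)
Step 2: cell (2,4)='T' (+7 fires, +4 burnt)
Step 3: cell (2,4)='F' (+7 fires, +7 burnt)
  -> target ignites at step 3
Step 4: cell (2,4)='.' (+4 fires, +7 burnt)
Step 5: cell (2,4)='.' (+2 fires, +4 burnt)
Step 6: cell (2,4)='.' (+0 fires, +2 burnt)
  fire out at step 6

3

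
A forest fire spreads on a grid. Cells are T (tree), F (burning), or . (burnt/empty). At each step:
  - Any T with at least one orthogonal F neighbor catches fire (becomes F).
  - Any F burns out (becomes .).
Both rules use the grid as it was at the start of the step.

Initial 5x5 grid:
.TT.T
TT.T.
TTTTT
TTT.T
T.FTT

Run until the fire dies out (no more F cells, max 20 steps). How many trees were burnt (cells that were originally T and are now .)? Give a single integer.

Step 1: +2 fires, +1 burnt (F count now 2)
Step 2: +3 fires, +2 burnt (F count now 3)
Step 3: +4 fires, +3 burnt (F count now 4)
Step 4: +5 fires, +4 burnt (F count now 5)
Step 5: +2 fires, +5 burnt (F count now 2)
Step 6: +1 fires, +2 burnt (F count now 1)
Step 7: +0 fires, +1 burnt (F count now 0)
Fire out after step 7
Initially T: 18, now '.': 24
Total burnt (originally-T cells now '.'): 17

Answer: 17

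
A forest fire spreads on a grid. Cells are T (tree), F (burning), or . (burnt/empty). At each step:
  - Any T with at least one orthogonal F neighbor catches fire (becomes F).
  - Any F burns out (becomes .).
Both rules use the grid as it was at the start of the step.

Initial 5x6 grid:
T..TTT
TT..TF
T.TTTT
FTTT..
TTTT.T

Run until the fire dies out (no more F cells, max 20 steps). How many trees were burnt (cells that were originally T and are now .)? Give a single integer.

Answer: 19

Derivation:
Step 1: +6 fires, +2 burnt (F count now 6)
Step 2: +5 fires, +6 burnt (F count now 5)
Step 3: +7 fires, +5 burnt (F count now 7)
Step 4: +1 fires, +7 burnt (F count now 1)
Step 5: +0 fires, +1 burnt (F count now 0)
Fire out after step 5
Initially T: 20, now '.': 29
Total burnt (originally-T cells now '.'): 19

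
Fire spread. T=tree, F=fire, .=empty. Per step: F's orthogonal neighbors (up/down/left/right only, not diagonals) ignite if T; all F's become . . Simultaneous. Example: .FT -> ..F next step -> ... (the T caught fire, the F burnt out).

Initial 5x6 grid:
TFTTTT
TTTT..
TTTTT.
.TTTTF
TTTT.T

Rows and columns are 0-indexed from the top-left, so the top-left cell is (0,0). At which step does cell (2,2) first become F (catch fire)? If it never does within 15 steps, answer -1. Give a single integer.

Step 1: cell (2,2)='T' (+5 fires, +2 burnt)
Step 2: cell (2,2)='T' (+6 fires, +5 burnt)
Step 3: cell (2,2)='F' (+8 fires, +6 burnt)
  -> target ignites at step 3
Step 4: cell (2,2)='.' (+3 fires, +8 burnt)
Step 5: cell (2,2)='.' (+1 fires, +3 burnt)
Step 6: cell (2,2)='.' (+0 fires, +1 burnt)
  fire out at step 6

3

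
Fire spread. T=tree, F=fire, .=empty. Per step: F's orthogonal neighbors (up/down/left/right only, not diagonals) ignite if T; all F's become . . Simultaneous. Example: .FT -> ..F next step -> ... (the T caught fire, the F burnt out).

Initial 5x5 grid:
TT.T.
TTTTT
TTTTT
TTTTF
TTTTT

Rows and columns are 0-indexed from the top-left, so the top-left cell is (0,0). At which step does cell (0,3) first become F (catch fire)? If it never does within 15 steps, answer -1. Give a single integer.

Step 1: cell (0,3)='T' (+3 fires, +1 burnt)
Step 2: cell (0,3)='T' (+4 fires, +3 burnt)
Step 3: cell (0,3)='T' (+4 fires, +4 burnt)
Step 4: cell (0,3)='F' (+5 fires, +4 burnt)
  -> target ignites at step 4
Step 5: cell (0,3)='.' (+3 fires, +5 burnt)
Step 6: cell (0,3)='.' (+2 fires, +3 burnt)
Step 7: cell (0,3)='.' (+1 fires, +2 burnt)
Step 8: cell (0,3)='.' (+0 fires, +1 burnt)
  fire out at step 8

4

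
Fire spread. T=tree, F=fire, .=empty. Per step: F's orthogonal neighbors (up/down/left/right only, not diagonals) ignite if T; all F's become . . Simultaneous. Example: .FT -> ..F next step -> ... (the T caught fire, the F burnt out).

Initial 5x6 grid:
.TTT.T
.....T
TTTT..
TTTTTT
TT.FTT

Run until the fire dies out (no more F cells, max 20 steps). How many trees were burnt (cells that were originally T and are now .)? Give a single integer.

Answer: 14

Derivation:
Step 1: +2 fires, +1 burnt (F count now 2)
Step 2: +4 fires, +2 burnt (F count now 4)
Step 3: +3 fires, +4 burnt (F count now 3)
Step 4: +3 fires, +3 burnt (F count now 3)
Step 5: +2 fires, +3 burnt (F count now 2)
Step 6: +0 fires, +2 burnt (F count now 0)
Fire out after step 6
Initially T: 19, now '.': 25
Total burnt (originally-T cells now '.'): 14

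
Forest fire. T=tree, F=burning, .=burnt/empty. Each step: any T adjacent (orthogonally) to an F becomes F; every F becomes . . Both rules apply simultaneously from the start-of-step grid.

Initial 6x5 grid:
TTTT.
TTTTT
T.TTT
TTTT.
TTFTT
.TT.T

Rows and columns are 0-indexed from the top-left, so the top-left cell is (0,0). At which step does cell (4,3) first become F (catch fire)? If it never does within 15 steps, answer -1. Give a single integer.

Step 1: cell (4,3)='F' (+4 fires, +1 burnt)
  -> target ignites at step 1
Step 2: cell (4,3)='.' (+6 fires, +4 burnt)
Step 3: cell (4,3)='.' (+4 fires, +6 burnt)
Step 4: cell (4,3)='.' (+5 fires, +4 burnt)
Step 5: cell (4,3)='.' (+4 fires, +5 burnt)
Step 6: cell (4,3)='.' (+1 fires, +4 burnt)
Step 7: cell (4,3)='.' (+0 fires, +1 burnt)
  fire out at step 7

1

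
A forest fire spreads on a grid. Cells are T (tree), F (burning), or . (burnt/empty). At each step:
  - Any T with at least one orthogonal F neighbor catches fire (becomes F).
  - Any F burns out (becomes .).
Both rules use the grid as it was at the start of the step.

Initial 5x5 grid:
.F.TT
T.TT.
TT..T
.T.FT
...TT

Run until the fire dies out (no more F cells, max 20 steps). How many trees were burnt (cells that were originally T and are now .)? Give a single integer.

Step 1: +2 fires, +2 burnt (F count now 2)
Step 2: +2 fires, +2 burnt (F count now 2)
Step 3: +0 fires, +2 burnt (F count now 0)
Fire out after step 3
Initially T: 12, now '.': 17
Total burnt (originally-T cells now '.'): 4

Answer: 4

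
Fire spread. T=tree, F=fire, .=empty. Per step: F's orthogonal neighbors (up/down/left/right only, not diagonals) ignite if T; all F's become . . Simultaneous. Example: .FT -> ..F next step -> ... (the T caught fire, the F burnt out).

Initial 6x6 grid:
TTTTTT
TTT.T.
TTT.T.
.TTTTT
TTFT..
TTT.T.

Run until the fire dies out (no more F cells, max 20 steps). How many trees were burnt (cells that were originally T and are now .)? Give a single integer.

Step 1: +4 fires, +1 burnt (F count now 4)
Step 2: +5 fires, +4 burnt (F count now 5)
Step 3: +4 fires, +5 burnt (F count now 4)
Step 4: +5 fires, +4 burnt (F count now 5)
Step 5: +4 fires, +5 burnt (F count now 4)
Step 6: +2 fires, +4 burnt (F count now 2)
Step 7: +1 fires, +2 burnt (F count now 1)
Step 8: +0 fires, +1 burnt (F count now 0)
Fire out after step 8
Initially T: 26, now '.': 35
Total burnt (originally-T cells now '.'): 25

Answer: 25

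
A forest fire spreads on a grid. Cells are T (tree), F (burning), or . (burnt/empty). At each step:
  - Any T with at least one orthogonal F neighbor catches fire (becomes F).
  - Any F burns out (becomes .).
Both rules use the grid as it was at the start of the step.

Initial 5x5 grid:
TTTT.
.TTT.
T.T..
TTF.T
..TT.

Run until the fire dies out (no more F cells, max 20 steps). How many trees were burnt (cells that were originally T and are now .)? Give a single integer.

Answer: 13

Derivation:
Step 1: +3 fires, +1 burnt (F count now 3)
Step 2: +3 fires, +3 burnt (F count now 3)
Step 3: +4 fires, +3 burnt (F count now 4)
Step 4: +2 fires, +4 burnt (F count now 2)
Step 5: +1 fires, +2 burnt (F count now 1)
Step 6: +0 fires, +1 burnt (F count now 0)
Fire out after step 6
Initially T: 14, now '.': 24
Total burnt (originally-T cells now '.'): 13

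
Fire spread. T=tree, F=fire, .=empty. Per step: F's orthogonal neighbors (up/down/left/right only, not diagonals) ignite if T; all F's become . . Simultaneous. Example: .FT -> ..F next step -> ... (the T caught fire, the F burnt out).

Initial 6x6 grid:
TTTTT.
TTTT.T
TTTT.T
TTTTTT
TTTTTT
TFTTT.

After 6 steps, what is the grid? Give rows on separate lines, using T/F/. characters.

Step 1: 3 trees catch fire, 1 burn out
  TTTTT.
  TTTT.T
  TTTT.T
  TTTTTT
  TFTTTT
  F.FTT.
Step 2: 4 trees catch fire, 3 burn out
  TTTTT.
  TTTT.T
  TTTT.T
  TFTTTT
  F.FTTT
  ...FT.
Step 3: 5 trees catch fire, 4 burn out
  TTTTT.
  TTTT.T
  TFTT.T
  F.FTTT
  ...FTT
  ....F.
Step 4: 5 trees catch fire, 5 burn out
  TTTTT.
  TFTT.T
  F.FT.T
  ...FTT
  ....FT
  ......
Step 5: 6 trees catch fire, 5 burn out
  TFTTT.
  F.FT.T
  ...F.T
  ....FT
  .....F
  ......
Step 6: 4 trees catch fire, 6 burn out
  F.FTT.
  ...F.T
  .....T
  .....F
  ......
  ......

F.FTT.
...F.T
.....T
.....F
......
......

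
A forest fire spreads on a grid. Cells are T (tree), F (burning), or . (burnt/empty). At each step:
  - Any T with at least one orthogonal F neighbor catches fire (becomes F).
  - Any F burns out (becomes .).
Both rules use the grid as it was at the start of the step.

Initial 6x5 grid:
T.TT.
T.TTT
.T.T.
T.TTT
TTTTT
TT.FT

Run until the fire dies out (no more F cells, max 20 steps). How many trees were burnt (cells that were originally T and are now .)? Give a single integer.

Answer: 18

Derivation:
Step 1: +2 fires, +1 burnt (F count now 2)
Step 2: +3 fires, +2 burnt (F count now 3)
Step 3: +4 fires, +3 burnt (F count now 4)
Step 4: +3 fires, +4 burnt (F count now 3)
Step 5: +5 fires, +3 burnt (F count now 5)
Step 6: +1 fires, +5 burnt (F count now 1)
Step 7: +0 fires, +1 burnt (F count now 0)
Fire out after step 7
Initially T: 21, now '.': 27
Total burnt (originally-T cells now '.'): 18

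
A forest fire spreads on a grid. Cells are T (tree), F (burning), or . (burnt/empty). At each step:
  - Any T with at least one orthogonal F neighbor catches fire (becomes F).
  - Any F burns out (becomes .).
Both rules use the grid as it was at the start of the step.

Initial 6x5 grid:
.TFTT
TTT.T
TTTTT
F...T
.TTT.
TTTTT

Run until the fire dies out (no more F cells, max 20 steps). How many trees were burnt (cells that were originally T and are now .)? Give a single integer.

Answer: 13

Derivation:
Step 1: +4 fires, +2 burnt (F count now 4)
Step 2: +5 fires, +4 burnt (F count now 5)
Step 3: +2 fires, +5 burnt (F count now 2)
Step 4: +1 fires, +2 burnt (F count now 1)
Step 5: +1 fires, +1 burnt (F count now 1)
Step 6: +0 fires, +1 burnt (F count now 0)
Fire out after step 6
Initially T: 21, now '.': 22
Total burnt (originally-T cells now '.'): 13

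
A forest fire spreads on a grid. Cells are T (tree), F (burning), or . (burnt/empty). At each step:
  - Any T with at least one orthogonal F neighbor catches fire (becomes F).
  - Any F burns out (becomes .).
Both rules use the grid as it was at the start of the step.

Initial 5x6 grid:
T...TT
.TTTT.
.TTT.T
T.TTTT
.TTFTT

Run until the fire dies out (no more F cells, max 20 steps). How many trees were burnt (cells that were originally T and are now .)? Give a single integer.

Answer: 18

Derivation:
Step 1: +3 fires, +1 burnt (F count now 3)
Step 2: +5 fires, +3 burnt (F count now 5)
Step 3: +3 fires, +5 burnt (F count now 3)
Step 4: +4 fires, +3 burnt (F count now 4)
Step 5: +2 fires, +4 burnt (F count now 2)
Step 6: +1 fires, +2 burnt (F count now 1)
Step 7: +0 fires, +1 burnt (F count now 0)
Fire out after step 7
Initially T: 20, now '.': 28
Total burnt (originally-T cells now '.'): 18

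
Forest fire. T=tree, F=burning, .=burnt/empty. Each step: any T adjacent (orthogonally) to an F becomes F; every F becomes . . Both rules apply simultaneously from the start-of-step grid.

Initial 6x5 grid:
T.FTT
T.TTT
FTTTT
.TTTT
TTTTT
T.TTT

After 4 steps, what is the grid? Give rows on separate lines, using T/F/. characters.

Step 1: 4 trees catch fire, 2 burn out
  T..FT
  F.FTT
  .FTTT
  .TTTT
  TTTTT
  T.TTT
Step 2: 5 trees catch fire, 4 burn out
  F...F
  ...FT
  ..FTT
  .FTTT
  TTTTT
  T.TTT
Step 3: 4 trees catch fire, 5 burn out
  .....
  ....F
  ...FT
  ..FTT
  TFTTT
  T.TTT
Step 4: 4 trees catch fire, 4 burn out
  .....
  .....
  ....F
  ...FT
  F.FTT
  T.TTT

.....
.....
....F
...FT
F.FTT
T.TTT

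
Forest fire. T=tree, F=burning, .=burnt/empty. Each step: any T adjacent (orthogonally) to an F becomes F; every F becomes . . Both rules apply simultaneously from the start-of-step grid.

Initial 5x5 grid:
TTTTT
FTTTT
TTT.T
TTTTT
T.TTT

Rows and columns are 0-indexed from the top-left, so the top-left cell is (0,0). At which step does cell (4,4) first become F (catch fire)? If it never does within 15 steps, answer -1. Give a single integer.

Step 1: cell (4,4)='T' (+3 fires, +1 burnt)
Step 2: cell (4,4)='T' (+4 fires, +3 burnt)
Step 3: cell (4,4)='T' (+5 fires, +4 burnt)
Step 4: cell (4,4)='T' (+3 fires, +5 burnt)
Step 5: cell (4,4)='T' (+4 fires, +3 burnt)
Step 6: cell (4,4)='T' (+2 fires, +4 burnt)
Step 7: cell (4,4)='F' (+1 fires, +2 burnt)
  -> target ignites at step 7
Step 8: cell (4,4)='.' (+0 fires, +1 burnt)
  fire out at step 8

7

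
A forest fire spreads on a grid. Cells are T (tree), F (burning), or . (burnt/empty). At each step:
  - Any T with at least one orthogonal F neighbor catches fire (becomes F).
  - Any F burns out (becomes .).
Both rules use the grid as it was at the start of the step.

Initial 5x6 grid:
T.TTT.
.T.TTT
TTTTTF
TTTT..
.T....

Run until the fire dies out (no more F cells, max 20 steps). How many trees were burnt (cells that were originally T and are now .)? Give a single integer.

Step 1: +2 fires, +1 burnt (F count now 2)
Step 2: +2 fires, +2 burnt (F count now 2)
Step 3: +4 fires, +2 burnt (F count now 4)
Step 4: +3 fires, +4 burnt (F count now 3)
Step 5: +4 fires, +3 burnt (F count now 4)
Step 6: +2 fires, +4 burnt (F count now 2)
Step 7: +0 fires, +2 burnt (F count now 0)
Fire out after step 7
Initially T: 18, now '.': 29
Total burnt (originally-T cells now '.'): 17

Answer: 17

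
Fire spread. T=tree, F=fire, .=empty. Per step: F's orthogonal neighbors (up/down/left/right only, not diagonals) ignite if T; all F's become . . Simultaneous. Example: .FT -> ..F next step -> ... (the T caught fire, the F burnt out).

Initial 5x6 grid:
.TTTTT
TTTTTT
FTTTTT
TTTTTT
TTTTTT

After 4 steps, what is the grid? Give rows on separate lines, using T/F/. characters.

Step 1: 3 trees catch fire, 1 burn out
  .TTTTT
  FTTTTT
  .FTTTT
  FTTTTT
  TTTTTT
Step 2: 4 trees catch fire, 3 burn out
  .TTTTT
  .FTTTT
  ..FTTT
  .FTTTT
  FTTTTT
Step 3: 5 trees catch fire, 4 burn out
  .FTTTT
  ..FTTT
  ...FTT
  ..FTTT
  .FTTTT
Step 4: 5 trees catch fire, 5 burn out
  ..FTTT
  ...FTT
  ....FT
  ...FTT
  ..FTTT

..FTTT
...FTT
....FT
...FTT
..FTTT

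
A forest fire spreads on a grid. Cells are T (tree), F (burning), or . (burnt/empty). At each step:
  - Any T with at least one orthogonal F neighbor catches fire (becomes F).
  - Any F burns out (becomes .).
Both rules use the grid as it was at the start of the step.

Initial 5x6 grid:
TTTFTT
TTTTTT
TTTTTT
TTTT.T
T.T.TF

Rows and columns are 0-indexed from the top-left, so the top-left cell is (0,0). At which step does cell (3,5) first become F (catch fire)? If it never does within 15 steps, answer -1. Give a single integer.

Step 1: cell (3,5)='F' (+5 fires, +2 burnt)
  -> target ignites at step 1
Step 2: cell (3,5)='.' (+6 fires, +5 burnt)
Step 3: cell (3,5)='.' (+6 fires, +6 burnt)
Step 4: cell (3,5)='.' (+3 fires, +6 burnt)
Step 5: cell (3,5)='.' (+3 fires, +3 burnt)
Step 6: cell (3,5)='.' (+1 fires, +3 burnt)
Step 7: cell (3,5)='.' (+1 fires, +1 burnt)
Step 8: cell (3,5)='.' (+0 fires, +1 burnt)
  fire out at step 8

1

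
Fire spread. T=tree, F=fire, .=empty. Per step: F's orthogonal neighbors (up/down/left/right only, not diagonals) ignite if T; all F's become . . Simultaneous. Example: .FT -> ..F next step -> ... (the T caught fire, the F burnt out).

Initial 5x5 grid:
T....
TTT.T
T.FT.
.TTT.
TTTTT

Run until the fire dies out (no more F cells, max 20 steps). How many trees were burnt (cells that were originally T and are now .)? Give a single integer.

Step 1: +3 fires, +1 burnt (F count now 3)
Step 2: +4 fires, +3 burnt (F count now 4)
Step 3: +3 fires, +4 burnt (F count now 3)
Step 4: +4 fires, +3 burnt (F count now 4)
Step 5: +0 fires, +4 burnt (F count now 0)
Fire out after step 5
Initially T: 15, now '.': 24
Total burnt (originally-T cells now '.'): 14

Answer: 14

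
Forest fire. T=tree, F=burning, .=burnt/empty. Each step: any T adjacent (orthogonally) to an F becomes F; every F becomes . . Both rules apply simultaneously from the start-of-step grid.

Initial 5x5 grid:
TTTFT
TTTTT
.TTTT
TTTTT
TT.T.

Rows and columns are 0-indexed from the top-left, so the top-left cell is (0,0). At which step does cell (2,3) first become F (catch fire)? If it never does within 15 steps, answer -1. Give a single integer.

Step 1: cell (2,3)='T' (+3 fires, +1 burnt)
Step 2: cell (2,3)='F' (+4 fires, +3 burnt)
  -> target ignites at step 2
Step 3: cell (2,3)='.' (+5 fires, +4 burnt)
Step 4: cell (2,3)='.' (+5 fires, +5 burnt)
Step 5: cell (2,3)='.' (+1 fires, +5 burnt)
Step 6: cell (2,3)='.' (+2 fires, +1 burnt)
Step 7: cell (2,3)='.' (+1 fires, +2 burnt)
Step 8: cell (2,3)='.' (+0 fires, +1 burnt)
  fire out at step 8

2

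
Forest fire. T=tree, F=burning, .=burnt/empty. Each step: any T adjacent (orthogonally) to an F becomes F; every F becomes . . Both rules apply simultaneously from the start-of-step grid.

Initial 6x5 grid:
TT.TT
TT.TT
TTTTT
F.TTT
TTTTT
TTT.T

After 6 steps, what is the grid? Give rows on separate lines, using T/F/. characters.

Step 1: 2 trees catch fire, 1 burn out
  TT.TT
  TT.TT
  FTTTT
  ..TTT
  FTTTT
  TTT.T
Step 2: 4 trees catch fire, 2 burn out
  TT.TT
  FT.TT
  .FTTT
  ..TTT
  .FTTT
  FTT.T
Step 3: 5 trees catch fire, 4 burn out
  FT.TT
  .F.TT
  ..FTT
  ..TTT
  ..FTT
  .FT.T
Step 4: 5 trees catch fire, 5 burn out
  .F.TT
  ...TT
  ...FT
  ..FTT
  ...FT
  ..F.T
Step 5: 4 trees catch fire, 5 burn out
  ...TT
  ...FT
  ....F
  ...FT
  ....F
  ....T
Step 6: 4 trees catch fire, 4 burn out
  ...FT
  ....F
  .....
  ....F
  .....
  ....F

...FT
....F
.....
....F
.....
....F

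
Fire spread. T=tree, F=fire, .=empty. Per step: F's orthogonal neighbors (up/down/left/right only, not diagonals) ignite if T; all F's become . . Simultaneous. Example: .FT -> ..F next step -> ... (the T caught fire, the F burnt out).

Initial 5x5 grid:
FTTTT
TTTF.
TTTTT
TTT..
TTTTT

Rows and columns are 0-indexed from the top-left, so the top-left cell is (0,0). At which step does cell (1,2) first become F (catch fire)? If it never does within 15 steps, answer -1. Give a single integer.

Step 1: cell (1,2)='F' (+5 fires, +2 burnt)
  -> target ignites at step 1
Step 2: cell (1,2)='.' (+6 fires, +5 burnt)
Step 3: cell (1,2)='.' (+3 fires, +6 burnt)
Step 4: cell (1,2)='.' (+3 fires, +3 burnt)
Step 5: cell (1,2)='.' (+2 fires, +3 burnt)
Step 6: cell (1,2)='.' (+1 fires, +2 burnt)
Step 7: cell (1,2)='.' (+0 fires, +1 burnt)
  fire out at step 7

1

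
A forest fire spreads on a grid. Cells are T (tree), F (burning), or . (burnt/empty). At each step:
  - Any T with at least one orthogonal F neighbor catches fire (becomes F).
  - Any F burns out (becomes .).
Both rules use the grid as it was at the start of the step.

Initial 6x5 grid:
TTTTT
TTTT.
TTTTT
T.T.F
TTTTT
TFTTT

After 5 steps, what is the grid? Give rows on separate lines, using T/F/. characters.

Step 1: 5 trees catch fire, 2 burn out
  TTTTT
  TTTT.
  TTTTF
  T.T..
  TFTTF
  F.FTT
Step 2: 6 trees catch fire, 5 burn out
  TTTTT
  TTTT.
  TTTF.
  T.T..
  F.FF.
  ...FF
Step 3: 4 trees catch fire, 6 burn out
  TTTTT
  TTTF.
  TTF..
  F.F..
  .....
  .....
Step 4: 4 trees catch fire, 4 burn out
  TTTFT
  TTF..
  FF...
  .....
  .....
  .....
Step 5: 4 trees catch fire, 4 burn out
  TTF.F
  FF...
  .....
  .....
  .....
  .....

TTF.F
FF...
.....
.....
.....
.....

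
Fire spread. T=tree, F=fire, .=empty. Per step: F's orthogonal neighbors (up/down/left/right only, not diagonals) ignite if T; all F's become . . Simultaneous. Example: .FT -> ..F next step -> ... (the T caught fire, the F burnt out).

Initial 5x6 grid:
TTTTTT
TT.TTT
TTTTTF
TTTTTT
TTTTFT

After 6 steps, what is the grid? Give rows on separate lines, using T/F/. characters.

Step 1: 6 trees catch fire, 2 burn out
  TTTTTT
  TT.TTF
  TTTTF.
  TTTTFF
  TTTF.F
Step 2: 5 trees catch fire, 6 burn out
  TTTTTF
  TT.TF.
  TTTF..
  TTTF..
  TTF...
Step 3: 5 trees catch fire, 5 burn out
  TTTTF.
  TT.F..
  TTF...
  TTF...
  TF....
Step 4: 4 trees catch fire, 5 burn out
  TTTF..
  TT....
  TF....
  TF....
  F.....
Step 5: 4 trees catch fire, 4 burn out
  TTF...
  TF....
  F.....
  F.....
  ......
Step 6: 2 trees catch fire, 4 burn out
  TF....
  F.....
  ......
  ......
  ......

TF....
F.....
......
......
......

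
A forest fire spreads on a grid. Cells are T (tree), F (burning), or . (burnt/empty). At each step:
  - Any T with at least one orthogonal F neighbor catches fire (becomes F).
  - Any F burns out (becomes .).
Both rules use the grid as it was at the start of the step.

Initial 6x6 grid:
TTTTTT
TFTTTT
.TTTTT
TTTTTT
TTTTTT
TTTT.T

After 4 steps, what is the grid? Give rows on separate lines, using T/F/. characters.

Step 1: 4 trees catch fire, 1 burn out
  TFTTTT
  F.FTTT
  .FTTTT
  TTTTTT
  TTTTTT
  TTTT.T
Step 2: 5 trees catch fire, 4 burn out
  F.FTTT
  ...FTT
  ..FTTT
  TFTTTT
  TTTTTT
  TTTT.T
Step 3: 6 trees catch fire, 5 burn out
  ...FTT
  ....FT
  ...FTT
  F.FTTT
  TFTTTT
  TTTT.T
Step 4: 7 trees catch fire, 6 burn out
  ....FT
  .....F
  ....FT
  ...FTT
  F.FTTT
  TFTT.T

....FT
.....F
....FT
...FTT
F.FTTT
TFTT.T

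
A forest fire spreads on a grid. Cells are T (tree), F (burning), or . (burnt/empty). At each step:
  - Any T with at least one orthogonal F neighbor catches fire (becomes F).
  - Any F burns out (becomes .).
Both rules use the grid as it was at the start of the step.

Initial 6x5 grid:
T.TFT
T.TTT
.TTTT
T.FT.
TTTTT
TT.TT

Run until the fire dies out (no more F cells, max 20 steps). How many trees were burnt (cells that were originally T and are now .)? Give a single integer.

Answer: 20

Derivation:
Step 1: +6 fires, +2 burnt (F count now 6)
Step 2: +6 fires, +6 burnt (F count now 6)
Step 3: +5 fires, +6 burnt (F count now 5)
Step 4: +3 fires, +5 burnt (F count now 3)
Step 5: +0 fires, +3 burnt (F count now 0)
Fire out after step 5
Initially T: 22, now '.': 28
Total burnt (originally-T cells now '.'): 20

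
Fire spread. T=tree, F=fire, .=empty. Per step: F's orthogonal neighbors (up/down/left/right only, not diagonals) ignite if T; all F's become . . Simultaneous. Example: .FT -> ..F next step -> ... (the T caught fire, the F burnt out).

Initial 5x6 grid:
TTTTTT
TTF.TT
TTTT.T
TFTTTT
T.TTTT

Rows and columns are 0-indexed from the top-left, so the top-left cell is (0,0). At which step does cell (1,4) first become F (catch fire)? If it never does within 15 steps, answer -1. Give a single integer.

Step 1: cell (1,4)='T' (+6 fires, +2 burnt)
Step 2: cell (1,4)='T' (+8 fires, +6 burnt)
Step 3: cell (1,4)='T' (+4 fires, +8 burnt)
Step 4: cell (1,4)='F' (+4 fires, +4 burnt)
  -> target ignites at step 4
Step 5: cell (1,4)='.' (+3 fires, +4 burnt)
Step 6: cell (1,4)='.' (+0 fires, +3 burnt)
  fire out at step 6

4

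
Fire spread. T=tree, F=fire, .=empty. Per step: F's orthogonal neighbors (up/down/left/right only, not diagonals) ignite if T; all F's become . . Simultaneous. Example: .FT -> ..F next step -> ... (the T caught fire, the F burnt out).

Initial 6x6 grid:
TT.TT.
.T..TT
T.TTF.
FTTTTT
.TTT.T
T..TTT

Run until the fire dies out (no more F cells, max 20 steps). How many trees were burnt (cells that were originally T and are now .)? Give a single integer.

Answer: 19

Derivation:
Step 1: +5 fires, +2 burnt (F count now 5)
Step 2: +7 fires, +5 burnt (F count now 7)
Step 3: +4 fires, +7 burnt (F count now 4)
Step 4: +2 fires, +4 burnt (F count now 2)
Step 5: +1 fires, +2 burnt (F count now 1)
Step 6: +0 fires, +1 burnt (F count now 0)
Fire out after step 6
Initially T: 23, now '.': 32
Total burnt (originally-T cells now '.'): 19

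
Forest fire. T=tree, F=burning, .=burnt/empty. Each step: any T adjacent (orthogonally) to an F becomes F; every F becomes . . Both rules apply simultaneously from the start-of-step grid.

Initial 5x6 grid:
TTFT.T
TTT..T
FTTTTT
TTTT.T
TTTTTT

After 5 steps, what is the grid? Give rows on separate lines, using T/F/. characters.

Step 1: 6 trees catch fire, 2 burn out
  TF.F.T
  FTF..T
  .FTTTT
  FTTT.T
  TTTTTT
Step 2: 5 trees catch fire, 6 burn out
  F....T
  .F...T
  ..FTTT
  .FTT.T
  FTTTTT
Step 3: 3 trees catch fire, 5 burn out
  .....T
  .....T
  ...FTT
  ..FT.T
  .FTTTT
Step 4: 3 trees catch fire, 3 burn out
  .....T
  .....T
  ....FT
  ...F.T
  ..FTTT
Step 5: 2 trees catch fire, 3 burn out
  .....T
  .....T
  .....F
  .....T
  ...FTT

.....T
.....T
.....F
.....T
...FTT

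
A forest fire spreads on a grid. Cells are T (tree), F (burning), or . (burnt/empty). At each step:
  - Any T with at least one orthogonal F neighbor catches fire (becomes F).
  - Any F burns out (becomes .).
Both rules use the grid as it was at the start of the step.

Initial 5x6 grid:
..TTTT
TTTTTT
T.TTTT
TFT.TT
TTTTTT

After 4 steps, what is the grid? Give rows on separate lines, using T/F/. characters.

Step 1: 3 trees catch fire, 1 burn out
  ..TTTT
  TTTTTT
  T.TTTT
  F.F.TT
  TFTTTT
Step 2: 4 trees catch fire, 3 burn out
  ..TTTT
  TTTTTT
  F.FTTT
  ....TT
  F.FTTT
Step 3: 4 trees catch fire, 4 burn out
  ..TTTT
  FTFTTT
  ...FTT
  ....TT
  ...FTT
Step 4: 5 trees catch fire, 4 burn out
  ..FTTT
  .F.FTT
  ....FT
  ....TT
  ....FT

..FTTT
.F.FTT
....FT
....TT
....FT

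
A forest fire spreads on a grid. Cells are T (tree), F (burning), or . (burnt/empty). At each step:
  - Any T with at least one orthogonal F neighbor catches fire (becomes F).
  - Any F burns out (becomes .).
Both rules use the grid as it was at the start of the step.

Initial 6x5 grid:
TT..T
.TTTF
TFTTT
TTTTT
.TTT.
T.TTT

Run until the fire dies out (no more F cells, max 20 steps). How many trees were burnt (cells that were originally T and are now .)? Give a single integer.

Answer: 21

Derivation:
Step 1: +7 fires, +2 burnt (F count now 7)
Step 2: +7 fires, +7 burnt (F count now 7)
Step 3: +3 fires, +7 burnt (F count now 3)
Step 4: +2 fires, +3 burnt (F count now 2)
Step 5: +1 fires, +2 burnt (F count now 1)
Step 6: +1 fires, +1 burnt (F count now 1)
Step 7: +0 fires, +1 burnt (F count now 0)
Fire out after step 7
Initially T: 22, now '.': 29
Total burnt (originally-T cells now '.'): 21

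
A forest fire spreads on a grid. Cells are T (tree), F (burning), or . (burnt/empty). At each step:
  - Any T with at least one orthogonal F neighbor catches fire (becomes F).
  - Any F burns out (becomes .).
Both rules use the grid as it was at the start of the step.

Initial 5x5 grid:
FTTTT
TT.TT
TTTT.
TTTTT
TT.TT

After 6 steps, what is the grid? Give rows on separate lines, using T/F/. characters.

Step 1: 2 trees catch fire, 1 burn out
  .FTTT
  FT.TT
  TTTT.
  TTTTT
  TT.TT
Step 2: 3 trees catch fire, 2 burn out
  ..FTT
  .F.TT
  FTTT.
  TTTTT
  TT.TT
Step 3: 3 trees catch fire, 3 burn out
  ...FT
  ...TT
  .FTT.
  FTTTT
  TT.TT
Step 4: 5 trees catch fire, 3 burn out
  ....F
  ...FT
  ..FT.
  .FTTT
  FT.TT
Step 5: 4 trees catch fire, 5 burn out
  .....
  ....F
  ...F.
  ..FTT
  .F.TT
Step 6: 1 trees catch fire, 4 burn out
  .....
  .....
  .....
  ...FT
  ...TT

.....
.....
.....
...FT
...TT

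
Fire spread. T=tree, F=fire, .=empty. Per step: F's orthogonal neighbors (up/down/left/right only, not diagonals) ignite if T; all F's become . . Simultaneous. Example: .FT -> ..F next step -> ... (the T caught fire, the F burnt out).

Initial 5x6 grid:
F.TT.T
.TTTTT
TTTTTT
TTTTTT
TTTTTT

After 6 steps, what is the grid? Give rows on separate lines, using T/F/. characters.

Step 1: 0 trees catch fire, 1 burn out
  ..TT.T
  .TTTTT
  TTTTTT
  TTTTTT
  TTTTTT
Step 2: 0 trees catch fire, 0 burn out
  ..TT.T
  .TTTTT
  TTTTTT
  TTTTTT
  TTTTTT
Step 3: 0 trees catch fire, 0 burn out
  ..TT.T
  .TTTTT
  TTTTTT
  TTTTTT
  TTTTTT
Step 4: 0 trees catch fire, 0 burn out
  ..TT.T
  .TTTTT
  TTTTTT
  TTTTTT
  TTTTTT
Step 5: 0 trees catch fire, 0 burn out
  ..TT.T
  .TTTTT
  TTTTTT
  TTTTTT
  TTTTTT
Step 6: 0 trees catch fire, 0 burn out
  ..TT.T
  .TTTTT
  TTTTTT
  TTTTTT
  TTTTTT

..TT.T
.TTTTT
TTTTTT
TTTTTT
TTTTTT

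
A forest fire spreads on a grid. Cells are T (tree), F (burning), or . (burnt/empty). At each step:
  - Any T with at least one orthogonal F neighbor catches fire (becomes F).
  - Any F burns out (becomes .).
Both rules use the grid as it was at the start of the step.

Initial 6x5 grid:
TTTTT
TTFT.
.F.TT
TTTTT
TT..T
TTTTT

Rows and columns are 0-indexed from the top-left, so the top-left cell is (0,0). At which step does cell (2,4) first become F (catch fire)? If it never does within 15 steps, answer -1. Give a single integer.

Step 1: cell (2,4)='T' (+4 fires, +2 burnt)
Step 2: cell (2,4)='T' (+7 fires, +4 burnt)
Step 3: cell (2,4)='F' (+6 fires, +7 burnt)
  -> target ignites at step 3
Step 4: cell (2,4)='.' (+3 fires, +6 burnt)
Step 5: cell (2,4)='.' (+2 fires, +3 burnt)
Step 6: cell (2,4)='.' (+1 fires, +2 burnt)
Step 7: cell (2,4)='.' (+0 fires, +1 burnt)
  fire out at step 7

3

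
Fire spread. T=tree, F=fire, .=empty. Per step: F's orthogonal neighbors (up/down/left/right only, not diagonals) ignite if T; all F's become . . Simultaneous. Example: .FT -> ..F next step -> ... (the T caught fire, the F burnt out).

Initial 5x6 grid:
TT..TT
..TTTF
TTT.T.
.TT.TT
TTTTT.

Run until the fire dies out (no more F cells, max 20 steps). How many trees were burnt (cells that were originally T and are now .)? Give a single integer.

Step 1: +2 fires, +1 burnt (F count now 2)
Step 2: +3 fires, +2 burnt (F count now 3)
Step 3: +2 fires, +3 burnt (F count now 2)
Step 4: +3 fires, +2 burnt (F count now 3)
Step 5: +3 fires, +3 burnt (F count now 3)
Step 6: +3 fires, +3 burnt (F count now 3)
Step 7: +1 fires, +3 burnt (F count now 1)
Step 8: +1 fires, +1 burnt (F count now 1)
Step 9: +0 fires, +1 burnt (F count now 0)
Fire out after step 9
Initially T: 20, now '.': 28
Total burnt (originally-T cells now '.'): 18

Answer: 18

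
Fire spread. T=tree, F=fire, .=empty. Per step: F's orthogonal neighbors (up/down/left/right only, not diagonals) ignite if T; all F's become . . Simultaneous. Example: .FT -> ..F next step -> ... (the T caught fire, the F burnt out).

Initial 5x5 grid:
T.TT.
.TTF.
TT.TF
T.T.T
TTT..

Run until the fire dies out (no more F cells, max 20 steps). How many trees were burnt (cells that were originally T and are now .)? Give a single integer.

Step 1: +4 fires, +2 burnt (F count now 4)
Step 2: +2 fires, +4 burnt (F count now 2)
Step 3: +1 fires, +2 burnt (F count now 1)
Step 4: +1 fires, +1 burnt (F count now 1)
Step 5: +1 fires, +1 burnt (F count now 1)
Step 6: +1 fires, +1 burnt (F count now 1)
Step 7: +1 fires, +1 burnt (F count now 1)
Step 8: +1 fires, +1 burnt (F count now 1)
Step 9: +1 fires, +1 burnt (F count now 1)
Step 10: +0 fires, +1 burnt (F count now 0)
Fire out after step 10
Initially T: 14, now '.': 24
Total burnt (originally-T cells now '.'): 13

Answer: 13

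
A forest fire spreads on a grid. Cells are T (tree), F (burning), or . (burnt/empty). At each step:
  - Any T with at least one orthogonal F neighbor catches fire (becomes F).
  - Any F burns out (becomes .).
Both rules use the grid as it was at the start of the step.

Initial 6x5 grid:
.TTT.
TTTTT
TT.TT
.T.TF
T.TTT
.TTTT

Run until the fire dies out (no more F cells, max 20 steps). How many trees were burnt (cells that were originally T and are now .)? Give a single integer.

Answer: 21

Derivation:
Step 1: +3 fires, +1 burnt (F count now 3)
Step 2: +4 fires, +3 burnt (F count now 4)
Step 3: +3 fires, +4 burnt (F count now 3)
Step 4: +3 fires, +3 burnt (F count now 3)
Step 5: +3 fires, +3 burnt (F count now 3)
Step 6: +3 fires, +3 burnt (F count now 3)
Step 7: +2 fires, +3 burnt (F count now 2)
Step 8: +0 fires, +2 burnt (F count now 0)
Fire out after step 8
Initially T: 22, now '.': 29
Total burnt (originally-T cells now '.'): 21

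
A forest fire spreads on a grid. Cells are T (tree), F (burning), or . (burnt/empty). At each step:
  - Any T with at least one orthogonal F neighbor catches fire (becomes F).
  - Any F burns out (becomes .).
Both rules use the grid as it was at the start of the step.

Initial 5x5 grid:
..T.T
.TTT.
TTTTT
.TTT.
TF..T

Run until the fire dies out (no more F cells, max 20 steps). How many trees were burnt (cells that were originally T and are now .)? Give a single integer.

Answer: 13

Derivation:
Step 1: +2 fires, +1 burnt (F count now 2)
Step 2: +2 fires, +2 burnt (F count now 2)
Step 3: +4 fires, +2 burnt (F count now 4)
Step 4: +2 fires, +4 burnt (F count now 2)
Step 5: +3 fires, +2 burnt (F count now 3)
Step 6: +0 fires, +3 burnt (F count now 0)
Fire out after step 6
Initially T: 15, now '.': 23
Total burnt (originally-T cells now '.'): 13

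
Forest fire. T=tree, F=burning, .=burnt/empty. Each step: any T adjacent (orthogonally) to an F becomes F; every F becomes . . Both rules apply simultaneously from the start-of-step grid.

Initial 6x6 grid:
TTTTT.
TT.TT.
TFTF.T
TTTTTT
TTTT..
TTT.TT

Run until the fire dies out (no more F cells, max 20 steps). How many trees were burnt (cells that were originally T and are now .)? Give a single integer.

Step 1: +6 fires, +2 burnt (F count now 6)
Step 2: +9 fires, +6 burnt (F count now 9)
Step 3: +7 fires, +9 burnt (F count now 7)
Step 4: +3 fires, +7 burnt (F count now 3)
Step 5: +0 fires, +3 burnt (F count now 0)
Fire out after step 5
Initially T: 27, now '.': 34
Total burnt (originally-T cells now '.'): 25

Answer: 25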